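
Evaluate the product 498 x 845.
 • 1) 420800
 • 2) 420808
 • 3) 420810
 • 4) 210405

498 * 845 = 420810
3) 420810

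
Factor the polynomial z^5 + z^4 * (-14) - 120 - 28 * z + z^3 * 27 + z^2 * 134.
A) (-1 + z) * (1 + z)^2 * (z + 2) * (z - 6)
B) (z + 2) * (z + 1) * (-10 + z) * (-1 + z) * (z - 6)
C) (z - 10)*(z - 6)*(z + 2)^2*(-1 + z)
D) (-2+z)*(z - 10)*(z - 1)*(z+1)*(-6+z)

We need to factor z^5 + z^4 * (-14) - 120 - 28 * z + z^3 * 27 + z^2 * 134.
The factored form is (z + 2) * (z + 1) * (-10 + z) * (-1 + z) * (z - 6).
B) (z + 2) * (z + 1) * (-10 + z) * (-1 + z) * (z - 6)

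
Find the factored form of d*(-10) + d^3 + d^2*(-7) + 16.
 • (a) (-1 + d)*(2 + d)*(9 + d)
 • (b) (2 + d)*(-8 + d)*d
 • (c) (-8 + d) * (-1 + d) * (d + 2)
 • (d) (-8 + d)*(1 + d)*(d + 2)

We need to factor d*(-10) + d^3 + d^2*(-7) + 16.
The factored form is (-8 + d) * (-1 + d) * (d + 2).
c) (-8 + d) * (-1 + d) * (d + 2)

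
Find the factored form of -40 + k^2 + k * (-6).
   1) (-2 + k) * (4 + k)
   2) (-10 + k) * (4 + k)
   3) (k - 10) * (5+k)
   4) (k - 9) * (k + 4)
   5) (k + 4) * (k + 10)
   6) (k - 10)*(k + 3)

We need to factor -40 + k^2 + k * (-6).
The factored form is (-10 + k) * (4 + k).
2) (-10 + k) * (4 + k)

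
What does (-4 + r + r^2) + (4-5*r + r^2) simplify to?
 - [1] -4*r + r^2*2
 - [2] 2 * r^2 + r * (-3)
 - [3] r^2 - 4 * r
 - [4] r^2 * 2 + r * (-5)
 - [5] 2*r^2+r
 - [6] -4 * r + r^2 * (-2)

Adding the polynomials and combining like terms:
(-4 + r + r^2) + (4 - 5*r + r^2)
= -4*r + r^2*2
1) -4*r + r^2*2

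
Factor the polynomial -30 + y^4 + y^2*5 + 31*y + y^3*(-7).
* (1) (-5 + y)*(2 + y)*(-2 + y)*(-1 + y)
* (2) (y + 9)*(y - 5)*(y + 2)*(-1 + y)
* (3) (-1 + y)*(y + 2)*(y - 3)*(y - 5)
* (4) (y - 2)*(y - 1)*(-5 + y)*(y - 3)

We need to factor -30 + y^4 + y^2*5 + 31*y + y^3*(-7).
The factored form is (-1 + y)*(y + 2)*(y - 3)*(y - 5).
3) (-1 + y)*(y + 2)*(y - 3)*(y - 5)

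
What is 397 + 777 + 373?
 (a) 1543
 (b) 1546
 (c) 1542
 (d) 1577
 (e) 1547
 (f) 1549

First: 397 + 777 = 1174
Then: 1174 + 373 = 1547
e) 1547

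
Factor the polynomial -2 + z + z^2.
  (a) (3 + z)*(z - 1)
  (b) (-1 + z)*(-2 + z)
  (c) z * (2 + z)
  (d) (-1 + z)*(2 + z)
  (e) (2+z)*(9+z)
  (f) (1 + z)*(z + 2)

We need to factor -2 + z + z^2.
The factored form is (-1 + z)*(2 + z).
d) (-1 + z)*(2 + z)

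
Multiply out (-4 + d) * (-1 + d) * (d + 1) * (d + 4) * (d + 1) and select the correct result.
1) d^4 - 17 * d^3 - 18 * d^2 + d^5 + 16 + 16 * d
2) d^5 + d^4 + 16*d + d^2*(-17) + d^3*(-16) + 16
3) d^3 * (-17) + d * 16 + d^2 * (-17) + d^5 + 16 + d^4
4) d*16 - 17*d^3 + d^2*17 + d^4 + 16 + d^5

Expanding (-4 + d) * (-1 + d) * (d + 1) * (d + 4) * (d + 1):
= d^3 * (-17) + d * 16 + d^2 * (-17) + d^5 + 16 + d^4
3) d^3 * (-17) + d * 16 + d^2 * (-17) + d^5 + 16 + d^4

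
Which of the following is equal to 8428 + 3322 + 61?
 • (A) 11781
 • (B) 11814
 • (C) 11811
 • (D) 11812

First: 8428 + 3322 = 11750
Then: 11750 + 61 = 11811
C) 11811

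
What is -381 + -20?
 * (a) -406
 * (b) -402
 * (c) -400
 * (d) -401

-381 + -20 = -401
d) -401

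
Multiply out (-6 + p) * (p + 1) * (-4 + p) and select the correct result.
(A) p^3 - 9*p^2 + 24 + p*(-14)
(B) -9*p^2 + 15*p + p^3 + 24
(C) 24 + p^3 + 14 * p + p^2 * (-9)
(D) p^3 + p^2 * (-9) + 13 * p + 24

Expanding (-6 + p) * (p + 1) * (-4 + p):
= 24 + p^3 + 14 * p + p^2 * (-9)
C) 24 + p^3 + 14 * p + p^2 * (-9)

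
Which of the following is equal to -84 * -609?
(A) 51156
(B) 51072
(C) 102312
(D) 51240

-84 * -609 = 51156
A) 51156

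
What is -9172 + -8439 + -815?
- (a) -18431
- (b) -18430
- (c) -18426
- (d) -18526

First: -9172 + -8439 = -17611
Then: -17611 + -815 = -18426
c) -18426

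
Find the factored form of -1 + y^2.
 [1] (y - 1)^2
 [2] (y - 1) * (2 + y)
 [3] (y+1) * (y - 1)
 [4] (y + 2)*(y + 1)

We need to factor -1 + y^2.
The factored form is (y+1) * (y - 1).
3) (y+1) * (y - 1)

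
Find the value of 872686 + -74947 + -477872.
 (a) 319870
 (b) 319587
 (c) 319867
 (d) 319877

First: 872686 + -74947 = 797739
Then: 797739 + -477872 = 319867
c) 319867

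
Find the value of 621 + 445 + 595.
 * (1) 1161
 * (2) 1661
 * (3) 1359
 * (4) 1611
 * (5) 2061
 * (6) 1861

First: 621 + 445 = 1066
Then: 1066 + 595 = 1661
2) 1661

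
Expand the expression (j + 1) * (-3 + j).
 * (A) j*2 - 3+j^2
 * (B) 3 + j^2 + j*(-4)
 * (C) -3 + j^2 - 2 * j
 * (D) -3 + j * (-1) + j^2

Expanding (j + 1) * (-3 + j):
= -3 + j^2 - 2 * j
C) -3 + j^2 - 2 * j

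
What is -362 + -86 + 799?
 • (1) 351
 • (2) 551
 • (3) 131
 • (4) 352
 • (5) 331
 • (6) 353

First: -362 + -86 = -448
Then: -448 + 799 = 351
1) 351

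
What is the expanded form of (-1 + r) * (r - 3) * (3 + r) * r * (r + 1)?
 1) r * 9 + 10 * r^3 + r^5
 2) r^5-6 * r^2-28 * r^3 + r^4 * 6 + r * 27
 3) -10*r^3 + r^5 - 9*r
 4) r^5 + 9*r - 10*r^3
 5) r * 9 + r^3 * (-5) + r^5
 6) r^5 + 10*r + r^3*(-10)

Expanding (-1 + r) * (r - 3) * (3 + r) * r * (r + 1):
= r^5 + 9*r - 10*r^3
4) r^5 + 9*r - 10*r^3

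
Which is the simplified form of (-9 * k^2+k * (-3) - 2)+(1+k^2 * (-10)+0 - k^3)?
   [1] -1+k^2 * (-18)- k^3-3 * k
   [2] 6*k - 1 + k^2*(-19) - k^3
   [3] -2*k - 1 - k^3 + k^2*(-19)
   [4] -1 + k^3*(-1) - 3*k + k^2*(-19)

Adding the polynomials and combining like terms:
(-9*k^2 + k*(-3) - 2) + (1 + k^2*(-10) + 0 - k^3)
= -1 + k^3*(-1) - 3*k + k^2*(-19)
4) -1 + k^3*(-1) - 3*k + k^2*(-19)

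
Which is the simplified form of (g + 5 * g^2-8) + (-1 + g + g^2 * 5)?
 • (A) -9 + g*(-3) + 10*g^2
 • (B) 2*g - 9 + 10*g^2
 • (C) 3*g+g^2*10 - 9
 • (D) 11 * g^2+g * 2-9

Adding the polynomials and combining like terms:
(g + 5*g^2 - 8) + (-1 + g + g^2*5)
= 2*g - 9 + 10*g^2
B) 2*g - 9 + 10*g^2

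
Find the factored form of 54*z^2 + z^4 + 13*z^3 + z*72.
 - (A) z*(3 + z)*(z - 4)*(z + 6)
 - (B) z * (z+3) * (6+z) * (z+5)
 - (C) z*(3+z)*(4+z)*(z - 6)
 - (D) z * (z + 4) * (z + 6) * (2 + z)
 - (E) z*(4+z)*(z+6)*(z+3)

We need to factor 54*z^2 + z^4 + 13*z^3 + z*72.
The factored form is z*(4+z)*(z+6)*(z+3).
E) z*(4+z)*(z+6)*(z+3)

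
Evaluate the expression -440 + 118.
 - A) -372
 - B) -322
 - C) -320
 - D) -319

-440 + 118 = -322
B) -322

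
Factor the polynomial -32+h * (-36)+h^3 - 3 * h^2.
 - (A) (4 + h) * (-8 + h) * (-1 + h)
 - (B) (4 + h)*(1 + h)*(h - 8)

We need to factor -32+h * (-36)+h^3 - 3 * h^2.
The factored form is (4 + h)*(1 + h)*(h - 8).
B) (4 + h)*(1 + h)*(h - 8)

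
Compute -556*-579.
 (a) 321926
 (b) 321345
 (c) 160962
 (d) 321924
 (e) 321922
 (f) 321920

-556 * -579 = 321924
d) 321924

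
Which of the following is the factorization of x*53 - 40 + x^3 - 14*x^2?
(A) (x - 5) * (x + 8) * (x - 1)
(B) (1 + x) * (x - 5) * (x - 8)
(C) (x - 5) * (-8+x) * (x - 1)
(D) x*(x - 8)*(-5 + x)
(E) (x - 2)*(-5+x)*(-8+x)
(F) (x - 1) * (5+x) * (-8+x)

We need to factor x*53 - 40 + x^3 - 14*x^2.
The factored form is (x - 5) * (-8+x) * (x - 1).
C) (x - 5) * (-8+x) * (x - 1)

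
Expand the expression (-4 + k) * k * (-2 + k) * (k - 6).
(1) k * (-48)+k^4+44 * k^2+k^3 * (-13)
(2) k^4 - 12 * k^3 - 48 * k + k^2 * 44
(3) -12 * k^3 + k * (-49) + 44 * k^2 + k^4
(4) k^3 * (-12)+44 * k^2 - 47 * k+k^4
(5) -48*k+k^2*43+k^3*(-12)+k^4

Expanding (-4 + k) * k * (-2 + k) * (k - 6):
= k^4 - 12 * k^3 - 48 * k + k^2 * 44
2) k^4 - 12 * k^3 - 48 * k + k^2 * 44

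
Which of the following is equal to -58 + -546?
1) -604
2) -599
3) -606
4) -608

-58 + -546 = -604
1) -604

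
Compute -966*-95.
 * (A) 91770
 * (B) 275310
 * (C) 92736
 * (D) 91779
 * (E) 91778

-966 * -95 = 91770
A) 91770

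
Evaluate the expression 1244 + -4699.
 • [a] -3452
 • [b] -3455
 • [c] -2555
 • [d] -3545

1244 + -4699 = -3455
b) -3455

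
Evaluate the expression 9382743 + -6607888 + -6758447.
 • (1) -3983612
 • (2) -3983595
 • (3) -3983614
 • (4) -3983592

First: 9382743 + -6607888 = 2774855
Then: 2774855 + -6758447 = -3983592
4) -3983592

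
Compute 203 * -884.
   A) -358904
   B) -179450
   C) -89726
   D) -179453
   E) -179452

203 * -884 = -179452
E) -179452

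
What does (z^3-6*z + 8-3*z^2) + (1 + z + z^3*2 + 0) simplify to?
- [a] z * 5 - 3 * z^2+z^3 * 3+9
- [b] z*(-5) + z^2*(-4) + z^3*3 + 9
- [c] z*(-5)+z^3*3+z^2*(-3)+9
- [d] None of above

Adding the polynomials and combining like terms:
(z^3 - 6*z + 8 - 3*z^2) + (1 + z + z^3*2 + 0)
= z*(-5)+z^3*3+z^2*(-3)+9
c) z*(-5)+z^3*3+z^2*(-3)+9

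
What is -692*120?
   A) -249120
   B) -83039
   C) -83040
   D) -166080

-692 * 120 = -83040
C) -83040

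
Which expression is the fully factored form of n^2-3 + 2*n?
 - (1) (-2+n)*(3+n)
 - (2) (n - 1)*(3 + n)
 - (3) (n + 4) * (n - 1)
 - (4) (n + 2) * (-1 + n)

We need to factor n^2-3 + 2*n.
The factored form is (n - 1)*(3 + n).
2) (n - 1)*(3 + n)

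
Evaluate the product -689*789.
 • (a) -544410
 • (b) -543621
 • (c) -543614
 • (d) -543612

-689 * 789 = -543621
b) -543621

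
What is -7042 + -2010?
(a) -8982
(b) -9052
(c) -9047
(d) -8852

-7042 + -2010 = -9052
b) -9052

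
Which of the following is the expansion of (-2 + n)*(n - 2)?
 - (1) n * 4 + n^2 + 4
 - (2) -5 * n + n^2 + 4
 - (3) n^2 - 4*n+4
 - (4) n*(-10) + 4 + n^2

Expanding (-2 + n)*(n - 2):
= n^2 - 4*n+4
3) n^2 - 4*n+4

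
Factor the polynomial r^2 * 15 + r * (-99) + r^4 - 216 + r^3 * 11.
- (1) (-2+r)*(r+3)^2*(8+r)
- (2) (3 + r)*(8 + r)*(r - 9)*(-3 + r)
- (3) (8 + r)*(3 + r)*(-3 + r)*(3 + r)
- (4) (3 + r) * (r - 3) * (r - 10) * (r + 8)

We need to factor r^2 * 15 + r * (-99) + r^4 - 216 + r^3 * 11.
The factored form is (8 + r)*(3 + r)*(-3 + r)*(3 + r).
3) (8 + r)*(3 + r)*(-3 + r)*(3 + r)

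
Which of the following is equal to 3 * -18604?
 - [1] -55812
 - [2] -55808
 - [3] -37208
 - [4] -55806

3 * -18604 = -55812
1) -55812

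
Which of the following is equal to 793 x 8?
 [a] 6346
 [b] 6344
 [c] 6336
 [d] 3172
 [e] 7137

793 * 8 = 6344
b) 6344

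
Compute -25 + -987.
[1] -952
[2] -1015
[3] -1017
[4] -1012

-25 + -987 = -1012
4) -1012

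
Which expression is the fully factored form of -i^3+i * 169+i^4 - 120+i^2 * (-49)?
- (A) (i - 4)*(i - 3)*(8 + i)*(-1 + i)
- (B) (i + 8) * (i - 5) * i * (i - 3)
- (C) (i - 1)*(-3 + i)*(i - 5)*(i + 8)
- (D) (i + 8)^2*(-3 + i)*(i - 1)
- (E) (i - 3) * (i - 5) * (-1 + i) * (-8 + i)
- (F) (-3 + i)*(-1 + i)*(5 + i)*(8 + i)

We need to factor -i^3+i * 169+i^4 - 120+i^2 * (-49).
The factored form is (i - 1)*(-3 + i)*(i - 5)*(i + 8).
C) (i - 1)*(-3 + i)*(i - 5)*(i + 8)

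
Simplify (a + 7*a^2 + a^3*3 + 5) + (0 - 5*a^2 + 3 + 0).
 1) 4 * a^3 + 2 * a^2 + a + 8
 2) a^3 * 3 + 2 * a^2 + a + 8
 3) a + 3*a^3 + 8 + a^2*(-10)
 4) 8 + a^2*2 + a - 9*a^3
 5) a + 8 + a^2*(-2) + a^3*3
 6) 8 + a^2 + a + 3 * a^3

Adding the polynomials and combining like terms:
(a + 7*a^2 + a^3*3 + 5) + (0 - 5*a^2 + 3 + 0)
= a^3 * 3 + 2 * a^2 + a + 8
2) a^3 * 3 + 2 * a^2 + a + 8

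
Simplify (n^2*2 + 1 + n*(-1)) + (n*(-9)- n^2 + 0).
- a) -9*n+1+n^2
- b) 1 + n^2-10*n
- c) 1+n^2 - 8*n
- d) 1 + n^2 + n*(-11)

Adding the polynomials and combining like terms:
(n^2*2 + 1 + n*(-1)) + (n*(-9) - n^2 + 0)
= 1 + n^2-10*n
b) 1 + n^2-10*n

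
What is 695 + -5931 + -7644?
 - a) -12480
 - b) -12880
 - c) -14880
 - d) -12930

First: 695 + -5931 = -5236
Then: -5236 + -7644 = -12880
b) -12880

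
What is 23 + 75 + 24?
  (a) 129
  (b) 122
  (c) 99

First: 23 + 75 = 98
Then: 98 + 24 = 122
b) 122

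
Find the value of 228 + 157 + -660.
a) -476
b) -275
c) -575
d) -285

First: 228 + 157 = 385
Then: 385 + -660 = -275
b) -275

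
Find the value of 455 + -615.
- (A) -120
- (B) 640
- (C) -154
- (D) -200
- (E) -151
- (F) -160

455 + -615 = -160
F) -160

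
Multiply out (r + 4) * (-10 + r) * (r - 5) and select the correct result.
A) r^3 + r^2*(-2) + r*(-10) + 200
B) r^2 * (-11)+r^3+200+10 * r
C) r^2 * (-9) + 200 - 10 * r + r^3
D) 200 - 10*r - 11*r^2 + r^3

Expanding (r + 4) * (-10 + r) * (r - 5):
= 200 - 10*r - 11*r^2 + r^3
D) 200 - 10*r - 11*r^2 + r^3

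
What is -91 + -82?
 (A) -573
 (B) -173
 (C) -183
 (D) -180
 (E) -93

-91 + -82 = -173
B) -173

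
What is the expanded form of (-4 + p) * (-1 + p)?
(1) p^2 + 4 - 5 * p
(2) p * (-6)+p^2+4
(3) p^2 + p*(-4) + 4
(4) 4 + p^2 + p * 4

Expanding (-4 + p) * (-1 + p):
= p^2 + 4 - 5 * p
1) p^2 + 4 - 5 * p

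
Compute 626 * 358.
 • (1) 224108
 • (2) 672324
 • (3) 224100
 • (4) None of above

626 * 358 = 224108
1) 224108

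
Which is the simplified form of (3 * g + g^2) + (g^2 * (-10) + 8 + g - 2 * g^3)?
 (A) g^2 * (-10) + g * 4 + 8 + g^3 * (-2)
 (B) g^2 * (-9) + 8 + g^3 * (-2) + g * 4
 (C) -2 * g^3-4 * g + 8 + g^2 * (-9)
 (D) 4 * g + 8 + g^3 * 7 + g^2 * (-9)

Adding the polynomials and combining like terms:
(3*g + g^2) + (g^2*(-10) + 8 + g - 2*g^3)
= g^2 * (-9) + 8 + g^3 * (-2) + g * 4
B) g^2 * (-9) + 8 + g^3 * (-2) + g * 4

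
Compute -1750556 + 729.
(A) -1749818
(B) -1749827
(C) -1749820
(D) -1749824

-1750556 + 729 = -1749827
B) -1749827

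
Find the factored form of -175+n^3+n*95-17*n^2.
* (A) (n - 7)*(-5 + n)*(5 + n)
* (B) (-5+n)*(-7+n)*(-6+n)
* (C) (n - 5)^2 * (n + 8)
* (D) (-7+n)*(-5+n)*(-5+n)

We need to factor -175+n^3+n*95-17*n^2.
The factored form is (-7+n)*(-5+n)*(-5+n).
D) (-7+n)*(-5+n)*(-5+n)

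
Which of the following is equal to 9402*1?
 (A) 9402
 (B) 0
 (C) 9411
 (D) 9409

9402 * 1 = 9402
A) 9402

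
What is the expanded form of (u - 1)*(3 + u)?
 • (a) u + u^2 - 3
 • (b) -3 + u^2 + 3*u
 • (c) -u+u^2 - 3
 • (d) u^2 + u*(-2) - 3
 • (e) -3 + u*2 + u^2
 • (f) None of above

Expanding (u - 1)*(3 + u):
= -3 + u*2 + u^2
e) -3 + u*2 + u^2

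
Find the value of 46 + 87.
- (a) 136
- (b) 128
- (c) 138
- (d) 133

46 + 87 = 133
d) 133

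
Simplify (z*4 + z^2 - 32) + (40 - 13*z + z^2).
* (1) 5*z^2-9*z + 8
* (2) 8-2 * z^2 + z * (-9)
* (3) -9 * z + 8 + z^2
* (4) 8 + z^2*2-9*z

Adding the polynomials and combining like terms:
(z*4 + z^2 - 32) + (40 - 13*z + z^2)
= 8 + z^2*2-9*z
4) 8 + z^2*2-9*z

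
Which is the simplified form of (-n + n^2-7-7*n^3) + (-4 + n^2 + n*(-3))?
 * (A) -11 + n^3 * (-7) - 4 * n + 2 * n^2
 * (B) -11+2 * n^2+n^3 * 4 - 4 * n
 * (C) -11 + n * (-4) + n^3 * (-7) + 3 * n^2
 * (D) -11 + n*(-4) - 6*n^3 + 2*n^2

Adding the polynomials and combining like terms:
(-n + n^2 - 7 - 7*n^3) + (-4 + n^2 + n*(-3))
= -11 + n^3 * (-7) - 4 * n + 2 * n^2
A) -11 + n^3 * (-7) - 4 * n + 2 * n^2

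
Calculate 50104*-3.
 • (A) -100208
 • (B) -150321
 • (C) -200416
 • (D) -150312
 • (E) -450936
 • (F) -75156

50104 * -3 = -150312
D) -150312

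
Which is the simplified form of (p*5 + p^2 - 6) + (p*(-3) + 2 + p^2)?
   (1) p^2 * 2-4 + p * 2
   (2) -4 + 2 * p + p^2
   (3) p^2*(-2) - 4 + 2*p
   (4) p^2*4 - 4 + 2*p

Adding the polynomials and combining like terms:
(p*5 + p^2 - 6) + (p*(-3) + 2 + p^2)
= p^2 * 2-4 + p * 2
1) p^2 * 2-4 + p * 2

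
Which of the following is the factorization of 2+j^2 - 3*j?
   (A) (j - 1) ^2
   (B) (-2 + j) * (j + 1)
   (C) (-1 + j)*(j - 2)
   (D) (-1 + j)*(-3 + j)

We need to factor 2+j^2 - 3*j.
The factored form is (-1 + j)*(j - 2).
C) (-1 + j)*(j - 2)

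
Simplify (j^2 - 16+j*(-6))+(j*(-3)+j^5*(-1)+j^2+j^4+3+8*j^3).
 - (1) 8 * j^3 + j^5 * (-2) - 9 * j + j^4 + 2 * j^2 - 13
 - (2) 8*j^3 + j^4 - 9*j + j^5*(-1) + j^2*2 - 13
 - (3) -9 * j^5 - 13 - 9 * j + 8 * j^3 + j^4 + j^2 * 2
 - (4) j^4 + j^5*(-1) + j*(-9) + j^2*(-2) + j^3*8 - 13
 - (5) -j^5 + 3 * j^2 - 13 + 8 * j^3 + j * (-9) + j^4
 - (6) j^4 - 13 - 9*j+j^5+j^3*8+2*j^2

Adding the polynomials and combining like terms:
(j^2 - 16 + j*(-6)) + (j*(-3) + j^5*(-1) + j^2 + j^4 + 3 + 8*j^3)
= 8*j^3 + j^4 - 9*j + j^5*(-1) + j^2*2 - 13
2) 8*j^3 + j^4 - 9*j + j^5*(-1) + j^2*2 - 13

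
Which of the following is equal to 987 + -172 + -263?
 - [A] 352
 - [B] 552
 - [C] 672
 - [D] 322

First: 987 + -172 = 815
Then: 815 + -263 = 552
B) 552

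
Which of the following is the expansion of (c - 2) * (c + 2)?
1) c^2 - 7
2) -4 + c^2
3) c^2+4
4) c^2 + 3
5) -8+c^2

Expanding (c - 2) * (c + 2):
= -4 + c^2
2) -4 + c^2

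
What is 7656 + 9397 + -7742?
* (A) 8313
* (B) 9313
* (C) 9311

First: 7656 + 9397 = 17053
Then: 17053 + -7742 = 9311
C) 9311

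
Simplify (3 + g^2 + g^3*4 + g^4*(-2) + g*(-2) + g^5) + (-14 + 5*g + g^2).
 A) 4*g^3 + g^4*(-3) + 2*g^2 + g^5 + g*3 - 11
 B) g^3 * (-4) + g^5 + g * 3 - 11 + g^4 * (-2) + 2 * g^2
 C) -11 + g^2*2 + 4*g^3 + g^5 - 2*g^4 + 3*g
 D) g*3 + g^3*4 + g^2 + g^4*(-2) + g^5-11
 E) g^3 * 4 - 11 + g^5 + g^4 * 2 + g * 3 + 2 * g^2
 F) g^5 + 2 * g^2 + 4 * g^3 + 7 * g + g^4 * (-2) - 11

Adding the polynomials and combining like terms:
(3 + g^2 + g^3*4 + g^4*(-2) + g*(-2) + g^5) + (-14 + 5*g + g^2)
= -11 + g^2*2 + 4*g^3 + g^5 - 2*g^4 + 3*g
C) -11 + g^2*2 + 4*g^3 + g^5 - 2*g^4 + 3*g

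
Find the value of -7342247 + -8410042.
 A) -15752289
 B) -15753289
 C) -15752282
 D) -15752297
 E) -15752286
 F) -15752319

-7342247 + -8410042 = -15752289
A) -15752289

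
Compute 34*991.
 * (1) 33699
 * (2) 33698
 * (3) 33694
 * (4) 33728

34 * 991 = 33694
3) 33694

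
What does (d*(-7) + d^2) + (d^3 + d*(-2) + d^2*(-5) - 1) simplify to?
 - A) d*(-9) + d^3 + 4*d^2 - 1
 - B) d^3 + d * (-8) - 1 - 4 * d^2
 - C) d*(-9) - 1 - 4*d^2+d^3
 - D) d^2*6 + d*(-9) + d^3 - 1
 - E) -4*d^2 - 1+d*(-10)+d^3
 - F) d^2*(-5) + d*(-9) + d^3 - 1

Adding the polynomials and combining like terms:
(d*(-7) + d^2) + (d^3 + d*(-2) + d^2*(-5) - 1)
= d*(-9) - 1 - 4*d^2+d^3
C) d*(-9) - 1 - 4*d^2+d^3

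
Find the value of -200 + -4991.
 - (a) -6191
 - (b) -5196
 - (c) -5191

-200 + -4991 = -5191
c) -5191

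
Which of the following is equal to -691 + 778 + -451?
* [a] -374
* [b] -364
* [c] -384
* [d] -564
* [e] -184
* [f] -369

First: -691 + 778 = 87
Then: 87 + -451 = -364
b) -364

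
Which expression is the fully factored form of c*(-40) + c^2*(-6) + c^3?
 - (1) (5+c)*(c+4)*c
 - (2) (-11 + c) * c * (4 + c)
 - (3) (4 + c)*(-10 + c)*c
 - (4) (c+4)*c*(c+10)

We need to factor c*(-40) + c^2*(-6) + c^3.
The factored form is (4 + c)*(-10 + c)*c.
3) (4 + c)*(-10 + c)*c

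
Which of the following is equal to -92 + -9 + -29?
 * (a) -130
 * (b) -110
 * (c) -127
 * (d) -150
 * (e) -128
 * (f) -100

First: -92 + -9 = -101
Then: -101 + -29 = -130
a) -130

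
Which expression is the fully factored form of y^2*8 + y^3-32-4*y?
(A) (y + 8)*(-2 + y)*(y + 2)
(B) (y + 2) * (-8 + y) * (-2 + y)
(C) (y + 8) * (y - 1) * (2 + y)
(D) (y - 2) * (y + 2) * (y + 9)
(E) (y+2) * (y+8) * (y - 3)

We need to factor y^2*8 + y^3-32-4*y.
The factored form is (y + 8)*(-2 + y)*(y + 2).
A) (y + 8)*(-2 + y)*(y + 2)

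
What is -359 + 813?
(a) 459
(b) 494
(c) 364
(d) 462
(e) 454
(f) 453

-359 + 813 = 454
e) 454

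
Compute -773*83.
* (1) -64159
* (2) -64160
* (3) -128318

-773 * 83 = -64159
1) -64159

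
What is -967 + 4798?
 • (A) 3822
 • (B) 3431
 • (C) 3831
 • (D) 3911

-967 + 4798 = 3831
C) 3831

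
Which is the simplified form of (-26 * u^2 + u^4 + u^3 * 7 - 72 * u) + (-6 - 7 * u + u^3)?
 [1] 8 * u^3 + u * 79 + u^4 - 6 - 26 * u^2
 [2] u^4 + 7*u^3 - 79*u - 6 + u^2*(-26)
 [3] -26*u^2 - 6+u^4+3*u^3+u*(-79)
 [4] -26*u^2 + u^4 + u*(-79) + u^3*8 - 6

Adding the polynomials and combining like terms:
(-26*u^2 + u^4 + u^3*7 - 72*u) + (-6 - 7*u + u^3)
= -26*u^2 + u^4 + u*(-79) + u^3*8 - 6
4) -26*u^2 + u^4 + u*(-79) + u^3*8 - 6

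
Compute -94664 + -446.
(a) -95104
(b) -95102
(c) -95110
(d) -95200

-94664 + -446 = -95110
c) -95110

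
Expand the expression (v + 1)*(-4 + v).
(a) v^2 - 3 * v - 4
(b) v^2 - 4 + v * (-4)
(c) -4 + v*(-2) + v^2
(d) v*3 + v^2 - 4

Expanding (v + 1)*(-4 + v):
= v^2 - 3 * v - 4
a) v^2 - 3 * v - 4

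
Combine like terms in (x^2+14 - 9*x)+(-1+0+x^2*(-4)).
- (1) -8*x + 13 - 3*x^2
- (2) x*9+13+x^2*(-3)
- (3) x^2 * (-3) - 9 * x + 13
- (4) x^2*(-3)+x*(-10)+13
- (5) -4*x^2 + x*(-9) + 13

Adding the polynomials and combining like terms:
(x^2 + 14 - 9*x) + (-1 + 0 + x^2*(-4))
= x^2 * (-3) - 9 * x + 13
3) x^2 * (-3) - 9 * x + 13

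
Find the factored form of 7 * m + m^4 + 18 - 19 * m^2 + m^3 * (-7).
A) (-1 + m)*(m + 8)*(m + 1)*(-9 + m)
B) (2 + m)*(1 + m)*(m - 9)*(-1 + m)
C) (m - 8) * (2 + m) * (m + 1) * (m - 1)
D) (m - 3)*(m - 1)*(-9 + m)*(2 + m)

We need to factor 7 * m + m^4 + 18 - 19 * m^2 + m^3 * (-7).
The factored form is (2 + m)*(1 + m)*(m - 9)*(-1 + m).
B) (2 + m)*(1 + m)*(m - 9)*(-1 + m)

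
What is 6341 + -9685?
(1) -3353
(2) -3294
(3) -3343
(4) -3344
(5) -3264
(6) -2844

6341 + -9685 = -3344
4) -3344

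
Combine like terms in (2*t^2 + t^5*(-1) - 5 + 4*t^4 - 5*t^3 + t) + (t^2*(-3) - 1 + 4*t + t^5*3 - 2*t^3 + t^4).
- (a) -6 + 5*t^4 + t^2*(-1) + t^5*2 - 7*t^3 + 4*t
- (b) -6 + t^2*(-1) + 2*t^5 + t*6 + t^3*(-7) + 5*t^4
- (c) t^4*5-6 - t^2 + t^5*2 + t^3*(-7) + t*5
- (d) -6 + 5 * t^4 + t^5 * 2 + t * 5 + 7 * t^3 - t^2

Adding the polynomials and combining like terms:
(2*t^2 + t^5*(-1) - 5 + 4*t^4 - 5*t^3 + t) + (t^2*(-3) - 1 + 4*t + t^5*3 - 2*t^3 + t^4)
= t^4*5-6 - t^2 + t^5*2 + t^3*(-7) + t*5
c) t^4*5-6 - t^2 + t^5*2 + t^3*(-7) + t*5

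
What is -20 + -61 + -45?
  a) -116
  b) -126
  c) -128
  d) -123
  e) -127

First: -20 + -61 = -81
Then: -81 + -45 = -126
b) -126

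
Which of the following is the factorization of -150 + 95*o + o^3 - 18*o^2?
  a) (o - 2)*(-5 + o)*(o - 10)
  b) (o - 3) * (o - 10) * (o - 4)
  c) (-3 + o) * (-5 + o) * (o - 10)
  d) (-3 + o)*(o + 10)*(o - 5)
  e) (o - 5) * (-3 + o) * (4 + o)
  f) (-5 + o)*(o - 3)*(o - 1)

We need to factor -150 + 95*o + o^3 - 18*o^2.
The factored form is (-3 + o) * (-5 + o) * (o - 10).
c) (-3 + o) * (-5 + o) * (o - 10)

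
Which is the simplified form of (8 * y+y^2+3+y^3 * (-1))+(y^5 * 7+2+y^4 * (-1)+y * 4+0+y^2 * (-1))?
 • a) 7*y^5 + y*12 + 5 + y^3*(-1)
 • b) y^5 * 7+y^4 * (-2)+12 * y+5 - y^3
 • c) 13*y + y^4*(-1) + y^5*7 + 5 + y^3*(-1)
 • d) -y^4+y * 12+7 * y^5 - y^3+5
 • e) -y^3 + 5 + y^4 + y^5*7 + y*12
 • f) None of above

Adding the polynomials and combining like terms:
(8*y + y^2 + 3 + y^3*(-1)) + (y^5*7 + 2 + y^4*(-1) + y*4 + 0 + y^2*(-1))
= -y^4+y * 12+7 * y^5 - y^3+5
d) -y^4+y * 12+7 * y^5 - y^3+5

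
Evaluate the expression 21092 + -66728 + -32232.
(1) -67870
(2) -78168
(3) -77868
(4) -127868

First: 21092 + -66728 = -45636
Then: -45636 + -32232 = -77868
3) -77868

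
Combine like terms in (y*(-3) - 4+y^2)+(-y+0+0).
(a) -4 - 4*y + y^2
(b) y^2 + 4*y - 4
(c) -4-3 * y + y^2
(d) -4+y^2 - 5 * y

Adding the polynomials and combining like terms:
(y*(-3) - 4 + y^2) + (-y + 0 + 0)
= -4 - 4*y + y^2
a) -4 - 4*y + y^2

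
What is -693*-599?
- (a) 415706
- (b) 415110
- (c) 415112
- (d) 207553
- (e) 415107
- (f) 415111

-693 * -599 = 415107
e) 415107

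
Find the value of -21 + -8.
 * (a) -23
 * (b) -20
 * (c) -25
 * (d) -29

-21 + -8 = -29
d) -29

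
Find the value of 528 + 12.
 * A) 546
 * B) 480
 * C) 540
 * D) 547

528 + 12 = 540
C) 540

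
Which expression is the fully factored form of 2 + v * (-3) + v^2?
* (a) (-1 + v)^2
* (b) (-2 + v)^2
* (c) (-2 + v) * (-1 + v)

We need to factor 2 + v * (-3) + v^2.
The factored form is (-2 + v) * (-1 + v).
c) (-2 + v) * (-1 + v)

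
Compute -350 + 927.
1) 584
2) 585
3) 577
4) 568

-350 + 927 = 577
3) 577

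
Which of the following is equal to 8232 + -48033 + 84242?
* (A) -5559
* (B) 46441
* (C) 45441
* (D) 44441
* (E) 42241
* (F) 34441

First: 8232 + -48033 = -39801
Then: -39801 + 84242 = 44441
D) 44441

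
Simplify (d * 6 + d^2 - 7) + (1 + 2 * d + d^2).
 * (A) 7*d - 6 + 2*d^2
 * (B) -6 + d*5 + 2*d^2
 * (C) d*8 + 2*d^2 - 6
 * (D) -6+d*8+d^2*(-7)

Adding the polynomials and combining like terms:
(d*6 + d^2 - 7) + (1 + 2*d + d^2)
= d*8 + 2*d^2 - 6
C) d*8 + 2*d^2 - 6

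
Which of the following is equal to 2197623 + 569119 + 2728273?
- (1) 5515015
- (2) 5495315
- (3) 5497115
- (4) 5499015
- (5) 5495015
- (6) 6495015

First: 2197623 + 569119 = 2766742
Then: 2766742 + 2728273 = 5495015
5) 5495015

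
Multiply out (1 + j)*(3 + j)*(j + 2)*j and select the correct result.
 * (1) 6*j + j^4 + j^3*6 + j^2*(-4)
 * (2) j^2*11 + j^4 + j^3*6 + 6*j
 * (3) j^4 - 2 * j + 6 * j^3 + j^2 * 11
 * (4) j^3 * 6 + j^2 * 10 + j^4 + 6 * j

Expanding (1 + j)*(3 + j)*(j + 2)*j:
= j^2*11 + j^4 + j^3*6 + 6*j
2) j^2*11 + j^4 + j^3*6 + 6*j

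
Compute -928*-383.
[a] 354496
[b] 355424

-928 * -383 = 355424
b) 355424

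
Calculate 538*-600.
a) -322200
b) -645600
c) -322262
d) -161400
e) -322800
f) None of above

538 * -600 = -322800
e) -322800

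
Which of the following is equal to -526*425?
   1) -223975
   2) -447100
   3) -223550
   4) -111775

-526 * 425 = -223550
3) -223550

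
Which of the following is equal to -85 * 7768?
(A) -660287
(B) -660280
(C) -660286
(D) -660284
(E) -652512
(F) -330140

-85 * 7768 = -660280
B) -660280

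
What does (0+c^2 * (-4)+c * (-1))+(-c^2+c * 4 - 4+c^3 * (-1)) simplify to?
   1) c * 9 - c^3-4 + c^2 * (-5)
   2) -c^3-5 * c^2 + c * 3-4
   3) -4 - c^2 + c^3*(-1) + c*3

Adding the polynomials and combining like terms:
(0 + c^2*(-4) + c*(-1)) + (-c^2 + c*4 - 4 + c^3*(-1))
= -c^3-5 * c^2 + c * 3-4
2) -c^3-5 * c^2 + c * 3-4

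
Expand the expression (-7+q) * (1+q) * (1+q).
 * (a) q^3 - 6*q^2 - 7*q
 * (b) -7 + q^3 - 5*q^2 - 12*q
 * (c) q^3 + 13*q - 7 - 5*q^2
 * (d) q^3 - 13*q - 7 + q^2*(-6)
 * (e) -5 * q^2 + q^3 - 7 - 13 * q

Expanding (-7+q) * (1+q) * (1+q):
= -5 * q^2 + q^3 - 7 - 13 * q
e) -5 * q^2 + q^3 - 7 - 13 * q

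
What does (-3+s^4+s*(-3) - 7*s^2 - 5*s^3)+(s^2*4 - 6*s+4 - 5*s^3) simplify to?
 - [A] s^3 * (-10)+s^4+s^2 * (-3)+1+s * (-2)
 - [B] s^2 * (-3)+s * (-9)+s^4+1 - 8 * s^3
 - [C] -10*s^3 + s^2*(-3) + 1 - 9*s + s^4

Adding the polynomials and combining like terms:
(-3 + s^4 + s*(-3) - 7*s^2 - 5*s^3) + (s^2*4 - 6*s + 4 - 5*s^3)
= -10*s^3 + s^2*(-3) + 1 - 9*s + s^4
C) -10*s^3 + s^2*(-3) + 1 - 9*s + s^4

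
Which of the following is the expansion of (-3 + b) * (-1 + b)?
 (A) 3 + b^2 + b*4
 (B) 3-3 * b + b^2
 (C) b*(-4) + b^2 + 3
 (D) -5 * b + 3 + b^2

Expanding (-3 + b) * (-1 + b):
= b*(-4) + b^2 + 3
C) b*(-4) + b^2 + 3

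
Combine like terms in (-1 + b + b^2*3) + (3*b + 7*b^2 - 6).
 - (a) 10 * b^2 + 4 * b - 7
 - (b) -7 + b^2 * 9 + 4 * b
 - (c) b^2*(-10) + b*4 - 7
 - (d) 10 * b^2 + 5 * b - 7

Adding the polynomials and combining like terms:
(-1 + b + b^2*3) + (3*b + 7*b^2 - 6)
= 10 * b^2 + 4 * b - 7
a) 10 * b^2 + 4 * b - 7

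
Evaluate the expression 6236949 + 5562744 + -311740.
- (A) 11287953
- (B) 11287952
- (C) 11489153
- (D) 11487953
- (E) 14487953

First: 6236949 + 5562744 = 11799693
Then: 11799693 + -311740 = 11487953
D) 11487953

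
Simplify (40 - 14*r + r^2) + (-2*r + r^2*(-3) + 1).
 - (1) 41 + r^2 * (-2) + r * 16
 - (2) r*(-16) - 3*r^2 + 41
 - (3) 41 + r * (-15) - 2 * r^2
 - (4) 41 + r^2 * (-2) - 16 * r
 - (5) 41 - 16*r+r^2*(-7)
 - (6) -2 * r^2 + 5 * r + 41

Adding the polynomials and combining like terms:
(40 - 14*r + r^2) + (-2*r + r^2*(-3) + 1)
= 41 + r^2 * (-2) - 16 * r
4) 41 + r^2 * (-2) - 16 * r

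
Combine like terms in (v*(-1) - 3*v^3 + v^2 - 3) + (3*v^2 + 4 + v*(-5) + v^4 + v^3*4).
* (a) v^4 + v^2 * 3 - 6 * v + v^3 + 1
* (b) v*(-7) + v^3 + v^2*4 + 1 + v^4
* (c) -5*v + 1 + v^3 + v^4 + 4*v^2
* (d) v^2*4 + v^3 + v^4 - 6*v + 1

Adding the polynomials and combining like terms:
(v*(-1) - 3*v^3 + v^2 - 3) + (3*v^2 + 4 + v*(-5) + v^4 + v^3*4)
= v^2*4 + v^3 + v^4 - 6*v + 1
d) v^2*4 + v^3 + v^4 - 6*v + 1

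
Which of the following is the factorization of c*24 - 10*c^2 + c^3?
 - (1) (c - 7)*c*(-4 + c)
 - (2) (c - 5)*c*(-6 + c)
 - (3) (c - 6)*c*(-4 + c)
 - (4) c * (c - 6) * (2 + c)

We need to factor c*24 - 10*c^2 + c^3.
The factored form is (c - 6)*c*(-4 + c).
3) (c - 6)*c*(-4 + c)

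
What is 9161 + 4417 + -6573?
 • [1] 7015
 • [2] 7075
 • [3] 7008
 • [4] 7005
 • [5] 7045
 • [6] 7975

First: 9161 + 4417 = 13578
Then: 13578 + -6573 = 7005
4) 7005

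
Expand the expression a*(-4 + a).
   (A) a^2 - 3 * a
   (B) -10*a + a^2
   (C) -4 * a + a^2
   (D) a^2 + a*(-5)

Expanding a*(-4 + a):
= -4 * a + a^2
C) -4 * a + a^2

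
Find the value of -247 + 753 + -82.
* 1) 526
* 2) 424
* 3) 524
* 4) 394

First: -247 + 753 = 506
Then: 506 + -82 = 424
2) 424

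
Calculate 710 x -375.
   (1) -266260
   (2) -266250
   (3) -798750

710 * -375 = -266250
2) -266250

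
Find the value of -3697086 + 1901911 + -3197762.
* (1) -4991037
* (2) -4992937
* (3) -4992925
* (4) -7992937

First: -3697086 + 1901911 = -1795175
Then: -1795175 + -3197762 = -4992937
2) -4992937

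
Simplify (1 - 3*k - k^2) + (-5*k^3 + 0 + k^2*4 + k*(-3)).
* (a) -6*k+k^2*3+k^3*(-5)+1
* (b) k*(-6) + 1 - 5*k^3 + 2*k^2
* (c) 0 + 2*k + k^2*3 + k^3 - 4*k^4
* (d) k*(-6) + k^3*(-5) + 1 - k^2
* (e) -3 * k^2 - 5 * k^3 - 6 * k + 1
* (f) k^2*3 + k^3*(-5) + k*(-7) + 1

Adding the polynomials and combining like terms:
(1 - 3*k - k^2) + (-5*k^3 + 0 + k^2*4 + k*(-3))
= -6*k+k^2*3+k^3*(-5)+1
a) -6*k+k^2*3+k^3*(-5)+1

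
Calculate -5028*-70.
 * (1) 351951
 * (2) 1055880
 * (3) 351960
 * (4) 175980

-5028 * -70 = 351960
3) 351960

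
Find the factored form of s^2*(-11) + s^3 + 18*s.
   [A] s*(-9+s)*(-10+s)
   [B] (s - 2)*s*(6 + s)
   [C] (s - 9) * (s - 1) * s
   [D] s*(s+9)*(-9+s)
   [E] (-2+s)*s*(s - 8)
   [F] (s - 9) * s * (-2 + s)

We need to factor s^2*(-11) + s^3 + 18*s.
The factored form is (s - 9) * s * (-2 + s).
F) (s - 9) * s * (-2 + s)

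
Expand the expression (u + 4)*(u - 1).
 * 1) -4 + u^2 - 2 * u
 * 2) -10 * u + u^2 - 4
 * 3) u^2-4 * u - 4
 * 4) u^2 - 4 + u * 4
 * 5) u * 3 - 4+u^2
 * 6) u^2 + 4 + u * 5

Expanding (u + 4)*(u - 1):
= u * 3 - 4+u^2
5) u * 3 - 4+u^2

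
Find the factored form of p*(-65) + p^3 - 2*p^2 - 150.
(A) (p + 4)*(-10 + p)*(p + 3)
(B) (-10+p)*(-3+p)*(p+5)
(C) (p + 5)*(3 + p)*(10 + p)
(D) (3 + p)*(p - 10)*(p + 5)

We need to factor p*(-65) + p^3 - 2*p^2 - 150.
The factored form is (3 + p)*(p - 10)*(p + 5).
D) (3 + p)*(p - 10)*(p + 5)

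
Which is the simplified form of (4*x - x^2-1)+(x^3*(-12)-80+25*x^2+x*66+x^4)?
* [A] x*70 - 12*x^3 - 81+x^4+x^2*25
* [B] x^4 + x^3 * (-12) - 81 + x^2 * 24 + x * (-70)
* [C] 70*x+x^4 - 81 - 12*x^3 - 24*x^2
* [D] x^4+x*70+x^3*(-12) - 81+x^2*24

Adding the polynomials and combining like terms:
(4*x - x^2 - 1) + (x^3*(-12) - 80 + 25*x^2 + x*66 + x^4)
= x^4+x*70+x^3*(-12) - 81+x^2*24
D) x^4+x*70+x^3*(-12) - 81+x^2*24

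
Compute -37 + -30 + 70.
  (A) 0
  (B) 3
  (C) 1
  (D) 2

First: -37 + -30 = -67
Then: -67 + 70 = 3
B) 3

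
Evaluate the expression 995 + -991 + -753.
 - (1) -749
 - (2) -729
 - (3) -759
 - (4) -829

First: 995 + -991 = 4
Then: 4 + -753 = -749
1) -749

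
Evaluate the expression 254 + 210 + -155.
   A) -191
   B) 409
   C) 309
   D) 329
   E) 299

First: 254 + 210 = 464
Then: 464 + -155 = 309
C) 309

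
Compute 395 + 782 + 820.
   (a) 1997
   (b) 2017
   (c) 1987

First: 395 + 782 = 1177
Then: 1177 + 820 = 1997
a) 1997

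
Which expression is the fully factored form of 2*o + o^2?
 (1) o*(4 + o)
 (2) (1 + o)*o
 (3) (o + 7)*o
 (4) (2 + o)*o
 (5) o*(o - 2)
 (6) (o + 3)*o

We need to factor 2*o + o^2.
The factored form is (2 + o)*o.
4) (2 + o)*o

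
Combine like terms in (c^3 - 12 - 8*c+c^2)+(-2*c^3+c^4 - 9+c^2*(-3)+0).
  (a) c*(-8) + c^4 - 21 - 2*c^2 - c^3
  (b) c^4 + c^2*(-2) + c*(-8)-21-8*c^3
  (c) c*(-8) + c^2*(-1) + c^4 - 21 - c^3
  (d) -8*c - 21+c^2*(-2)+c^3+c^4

Adding the polynomials and combining like terms:
(c^3 - 12 - 8*c + c^2) + (-2*c^3 + c^4 - 9 + c^2*(-3) + 0)
= c*(-8) + c^4 - 21 - 2*c^2 - c^3
a) c*(-8) + c^4 - 21 - 2*c^2 - c^3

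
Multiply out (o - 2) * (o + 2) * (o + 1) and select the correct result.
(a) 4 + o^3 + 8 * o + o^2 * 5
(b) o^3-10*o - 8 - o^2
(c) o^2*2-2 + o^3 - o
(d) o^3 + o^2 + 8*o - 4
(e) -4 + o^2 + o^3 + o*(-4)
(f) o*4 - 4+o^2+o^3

Expanding (o - 2) * (o + 2) * (o + 1):
= -4 + o^2 + o^3 + o*(-4)
e) -4 + o^2 + o^3 + o*(-4)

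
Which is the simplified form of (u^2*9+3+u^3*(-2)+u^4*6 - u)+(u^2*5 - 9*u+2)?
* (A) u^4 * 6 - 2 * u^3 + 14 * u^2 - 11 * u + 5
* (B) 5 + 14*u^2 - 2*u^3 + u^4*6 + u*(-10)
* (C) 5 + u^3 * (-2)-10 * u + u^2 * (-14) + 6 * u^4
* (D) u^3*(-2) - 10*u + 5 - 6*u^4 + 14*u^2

Adding the polynomials and combining like terms:
(u^2*9 + 3 + u^3*(-2) + u^4*6 - u) + (u^2*5 - 9*u + 2)
= 5 + 14*u^2 - 2*u^3 + u^4*6 + u*(-10)
B) 5 + 14*u^2 - 2*u^3 + u^4*6 + u*(-10)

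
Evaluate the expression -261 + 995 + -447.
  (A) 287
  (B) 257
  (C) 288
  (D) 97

First: -261 + 995 = 734
Then: 734 + -447 = 287
A) 287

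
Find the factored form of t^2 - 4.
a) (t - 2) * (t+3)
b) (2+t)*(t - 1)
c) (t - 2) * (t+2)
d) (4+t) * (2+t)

We need to factor t^2 - 4.
The factored form is (t - 2) * (t+2).
c) (t - 2) * (t+2)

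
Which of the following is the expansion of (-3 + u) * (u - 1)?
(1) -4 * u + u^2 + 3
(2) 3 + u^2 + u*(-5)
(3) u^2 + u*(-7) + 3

Expanding (-3 + u) * (u - 1):
= -4 * u + u^2 + 3
1) -4 * u + u^2 + 3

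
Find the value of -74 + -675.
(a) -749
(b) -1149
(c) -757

-74 + -675 = -749
a) -749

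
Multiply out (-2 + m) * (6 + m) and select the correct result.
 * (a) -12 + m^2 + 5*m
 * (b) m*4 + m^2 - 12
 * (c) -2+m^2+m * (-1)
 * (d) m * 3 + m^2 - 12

Expanding (-2 + m) * (6 + m):
= m*4 + m^2 - 12
b) m*4 + m^2 - 12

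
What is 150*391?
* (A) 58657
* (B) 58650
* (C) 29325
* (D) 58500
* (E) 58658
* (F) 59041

150 * 391 = 58650
B) 58650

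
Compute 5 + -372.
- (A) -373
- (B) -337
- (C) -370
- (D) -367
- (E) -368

5 + -372 = -367
D) -367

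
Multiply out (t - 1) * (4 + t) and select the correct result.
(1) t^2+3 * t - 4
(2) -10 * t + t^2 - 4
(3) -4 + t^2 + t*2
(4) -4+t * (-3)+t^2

Expanding (t - 1) * (4 + t):
= t^2+3 * t - 4
1) t^2+3 * t - 4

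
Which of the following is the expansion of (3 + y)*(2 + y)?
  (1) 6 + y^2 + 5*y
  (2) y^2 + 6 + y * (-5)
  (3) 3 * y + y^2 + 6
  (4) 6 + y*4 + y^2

Expanding (3 + y)*(2 + y):
= 6 + y^2 + 5*y
1) 6 + y^2 + 5*y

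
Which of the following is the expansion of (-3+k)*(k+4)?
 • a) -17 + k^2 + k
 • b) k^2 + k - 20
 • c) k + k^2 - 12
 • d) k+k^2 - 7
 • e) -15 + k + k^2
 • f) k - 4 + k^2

Expanding (-3+k)*(k+4):
= k + k^2 - 12
c) k + k^2 - 12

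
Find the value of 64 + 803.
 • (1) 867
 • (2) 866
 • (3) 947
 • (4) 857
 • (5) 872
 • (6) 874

64 + 803 = 867
1) 867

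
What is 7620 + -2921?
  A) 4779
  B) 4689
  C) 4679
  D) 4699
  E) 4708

7620 + -2921 = 4699
D) 4699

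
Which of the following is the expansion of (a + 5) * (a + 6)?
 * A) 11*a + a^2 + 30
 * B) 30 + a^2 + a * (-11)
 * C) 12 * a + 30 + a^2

Expanding (a + 5) * (a + 6):
= 11*a + a^2 + 30
A) 11*a + a^2 + 30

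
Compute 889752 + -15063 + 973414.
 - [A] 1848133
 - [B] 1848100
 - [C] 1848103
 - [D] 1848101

First: 889752 + -15063 = 874689
Then: 874689 + 973414 = 1848103
C) 1848103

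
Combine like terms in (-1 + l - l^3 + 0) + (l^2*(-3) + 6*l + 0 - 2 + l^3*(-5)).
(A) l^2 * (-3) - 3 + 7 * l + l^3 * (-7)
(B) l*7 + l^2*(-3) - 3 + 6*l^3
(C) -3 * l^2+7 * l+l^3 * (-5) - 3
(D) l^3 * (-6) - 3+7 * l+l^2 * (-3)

Adding the polynomials and combining like terms:
(-1 + l - l^3 + 0) + (l^2*(-3) + 6*l + 0 - 2 + l^3*(-5))
= l^3 * (-6) - 3+7 * l+l^2 * (-3)
D) l^3 * (-6) - 3+7 * l+l^2 * (-3)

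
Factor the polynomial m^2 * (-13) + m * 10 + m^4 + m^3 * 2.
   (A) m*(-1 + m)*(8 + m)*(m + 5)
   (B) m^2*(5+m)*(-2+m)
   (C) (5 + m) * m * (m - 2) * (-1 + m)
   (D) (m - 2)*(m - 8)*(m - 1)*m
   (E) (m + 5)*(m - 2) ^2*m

We need to factor m^2 * (-13) + m * 10 + m^4 + m^3 * 2.
The factored form is (5 + m) * m * (m - 2) * (-1 + m).
C) (5 + m) * m * (m - 2) * (-1 + m)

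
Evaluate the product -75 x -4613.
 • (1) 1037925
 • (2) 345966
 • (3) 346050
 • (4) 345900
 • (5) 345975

-75 * -4613 = 345975
5) 345975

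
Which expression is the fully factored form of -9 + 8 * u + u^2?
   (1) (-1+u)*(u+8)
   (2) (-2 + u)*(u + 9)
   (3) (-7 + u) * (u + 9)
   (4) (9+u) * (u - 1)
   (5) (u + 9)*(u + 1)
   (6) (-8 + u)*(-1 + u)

We need to factor -9 + 8 * u + u^2.
The factored form is (9+u) * (u - 1).
4) (9+u) * (u - 1)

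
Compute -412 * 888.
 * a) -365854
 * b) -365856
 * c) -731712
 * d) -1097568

-412 * 888 = -365856
b) -365856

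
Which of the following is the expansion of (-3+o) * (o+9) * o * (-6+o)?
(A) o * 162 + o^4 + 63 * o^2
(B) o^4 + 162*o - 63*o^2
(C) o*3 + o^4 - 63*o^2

Expanding (-3+o) * (o+9) * o * (-6+o):
= o^4 + 162*o - 63*o^2
B) o^4 + 162*o - 63*o^2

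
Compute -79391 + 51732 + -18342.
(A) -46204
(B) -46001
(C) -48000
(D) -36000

First: -79391 + 51732 = -27659
Then: -27659 + -18342 = -46001
B) -46001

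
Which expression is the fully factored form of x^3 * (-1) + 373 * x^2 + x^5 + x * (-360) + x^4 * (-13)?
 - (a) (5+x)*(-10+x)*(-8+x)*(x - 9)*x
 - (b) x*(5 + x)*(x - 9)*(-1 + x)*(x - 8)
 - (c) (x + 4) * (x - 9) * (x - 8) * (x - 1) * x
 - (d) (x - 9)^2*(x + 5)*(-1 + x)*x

We need to factor x^3 * (-1) + 373 * x^2 + x^5 + x * (-360) + x^4 * (-13).
The factored form is x*(5 + x)*(x - 9)*(-1 + x)*(x - 8).
b) x*(5 + x)*(x - 9)*(-1 + x)*(x - 8)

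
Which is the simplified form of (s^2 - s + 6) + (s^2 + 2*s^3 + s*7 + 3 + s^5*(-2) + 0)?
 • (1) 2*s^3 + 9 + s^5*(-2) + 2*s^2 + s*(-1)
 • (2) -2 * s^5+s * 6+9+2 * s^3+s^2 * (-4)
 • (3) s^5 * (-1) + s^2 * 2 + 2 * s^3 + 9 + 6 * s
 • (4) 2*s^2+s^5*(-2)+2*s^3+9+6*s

Adding the polynomials and combining like terms:
(s^2 - s + 6) + (s^2 + 2*s^3 + s*7 + 3 + s^5*(-2) + 0)
= 2*s^2+s^5*(-2)+2*s^3+9+6*s
4) 2*s^2+s^5*(-2)+2*s^3+9+6*s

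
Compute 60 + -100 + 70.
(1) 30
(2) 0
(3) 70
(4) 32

First: 60 + -100 = -40
Then: -40 + 70 = 30
1) 30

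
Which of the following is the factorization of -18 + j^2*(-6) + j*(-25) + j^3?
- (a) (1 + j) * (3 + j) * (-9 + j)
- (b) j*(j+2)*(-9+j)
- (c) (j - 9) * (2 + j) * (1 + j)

We need to factor -18 + j^2*(-6) + j*(-25) + j^3.
The factored form is (j - 9) * (2 + j) * (1 + j).
c) (j - 9) * (2 + j) * (1 + j)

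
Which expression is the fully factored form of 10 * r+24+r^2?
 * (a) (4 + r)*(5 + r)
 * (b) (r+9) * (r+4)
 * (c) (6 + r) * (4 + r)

We need to factor 10 * r+24+r^2.
The factored form is (6 + r) * (4 + r).
c) (6 + r) * (4 + r)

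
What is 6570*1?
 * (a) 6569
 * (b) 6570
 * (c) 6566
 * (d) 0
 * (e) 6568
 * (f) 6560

6570 * 1 = 6570
b) 6570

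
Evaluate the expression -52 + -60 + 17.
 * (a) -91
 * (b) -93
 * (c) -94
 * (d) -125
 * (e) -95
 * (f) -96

First: -52 + -60 = -112
Then: -112 + 17 = -95
e) -95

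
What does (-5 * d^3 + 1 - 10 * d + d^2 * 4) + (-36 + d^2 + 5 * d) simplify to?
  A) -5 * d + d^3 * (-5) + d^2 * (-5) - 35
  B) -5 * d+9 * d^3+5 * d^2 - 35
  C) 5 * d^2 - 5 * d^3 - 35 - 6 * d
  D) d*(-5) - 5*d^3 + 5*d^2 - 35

Adding the polynomials and combining like terms:
(-5*d^3 + 1 - 10*d + d^2*4) + (-36 + d^2 + 5*d)
= d*(-5) - 5*d^3 + 5*d^2 - 35
D) d*(-5) - 5*d^3 + 5*d^2 - 35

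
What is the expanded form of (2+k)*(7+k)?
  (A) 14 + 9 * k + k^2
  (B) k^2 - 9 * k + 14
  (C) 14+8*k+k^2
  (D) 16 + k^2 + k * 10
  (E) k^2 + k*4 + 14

Expanding (2+k)*(7+k):
= 14 + 9 * k + k^2
A) 14 + 9 * k + k^2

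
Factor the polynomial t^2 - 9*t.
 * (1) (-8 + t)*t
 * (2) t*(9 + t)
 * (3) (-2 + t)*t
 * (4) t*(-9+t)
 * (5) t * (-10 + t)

We need to factor t^2 - 9*t.
The factored form is t*(-9+t).
4) t*(-9+t)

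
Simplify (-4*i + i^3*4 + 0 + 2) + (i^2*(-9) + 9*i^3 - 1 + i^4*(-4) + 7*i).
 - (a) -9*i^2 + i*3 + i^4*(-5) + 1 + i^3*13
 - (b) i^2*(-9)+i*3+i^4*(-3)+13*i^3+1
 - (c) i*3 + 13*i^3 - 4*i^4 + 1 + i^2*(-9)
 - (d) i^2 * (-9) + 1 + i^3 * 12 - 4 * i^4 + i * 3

Adding the polynomials and combining like terms:
(-4*i + i^3*4 + 0 + 2) + (i^2*(-9) + 9*i^3 - 1 + i^4*(-4) + 7*i)
= i*3 + 13*i^3 - 4*i^4 + 1 + i^2*(-9)
c) i*3 + 13*i^3 - 4*i^4 + 1 + i^2*(-9)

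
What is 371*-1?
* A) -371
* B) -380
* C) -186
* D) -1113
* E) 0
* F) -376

371 * -1 = -371
A) -371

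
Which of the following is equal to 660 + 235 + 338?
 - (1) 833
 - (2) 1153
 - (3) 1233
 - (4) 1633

First: 660 + 235 = 895
Then: 895 + 338 = 1233
3) 1233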